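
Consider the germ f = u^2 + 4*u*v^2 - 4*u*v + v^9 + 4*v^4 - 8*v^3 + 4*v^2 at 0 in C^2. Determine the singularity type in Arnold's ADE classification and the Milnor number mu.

The Hessian of f at 0 has rank 1. Corank 1: A-series; mu = 8 gives A_8.

Type A_8, Milnor number mu = 8.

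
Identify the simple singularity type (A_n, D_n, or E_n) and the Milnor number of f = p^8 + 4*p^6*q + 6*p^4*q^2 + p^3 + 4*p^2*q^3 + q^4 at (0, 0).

The Hessian of f at 0 has rank 0. Corank 2; j^3 = p^3 is a perfect cube, so E-series; the 4-jet and mu = 6 give E_6.

Type E_{6}, Milnor number mu = 6.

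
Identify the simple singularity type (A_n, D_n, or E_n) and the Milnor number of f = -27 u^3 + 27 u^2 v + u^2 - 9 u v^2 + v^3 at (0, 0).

The Hessian of f at 0 is [[2, 0], [0, 0]] with rank 1, so corank 1. A Groebner basis of the Jacobian ideal J(f) in C{u,v} is {v^2, u}; counting standard monomials gives mu = 2. Corank 1: A-series; mu = 2 gives A_2.

Type A_{2}, Milnor number mu = 2.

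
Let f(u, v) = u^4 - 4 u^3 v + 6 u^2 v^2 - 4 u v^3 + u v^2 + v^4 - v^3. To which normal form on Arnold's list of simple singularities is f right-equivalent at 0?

D_{5}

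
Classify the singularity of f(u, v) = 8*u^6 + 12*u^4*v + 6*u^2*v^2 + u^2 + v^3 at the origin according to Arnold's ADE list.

The Hessian of f at 0 is [[2, 0], [0, 0]] with rank 1, so corank 1. A Groebner basis of the Jacobian ideal J(f) in C{u,v} is {v^2, u}; counting standard monomials gives mu = 2. Corank 1: A-series; mu = 2 gives A_2.

A_{2}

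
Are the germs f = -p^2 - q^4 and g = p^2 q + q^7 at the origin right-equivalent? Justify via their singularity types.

No.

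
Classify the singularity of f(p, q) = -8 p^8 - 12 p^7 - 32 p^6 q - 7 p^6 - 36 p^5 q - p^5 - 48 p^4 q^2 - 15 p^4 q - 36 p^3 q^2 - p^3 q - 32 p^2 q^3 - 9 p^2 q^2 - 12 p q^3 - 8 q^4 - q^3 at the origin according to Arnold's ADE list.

The Hessian of f at 0 is [[0, 0], [0, 0]] with rank 0, so corank 2. A Groebner basis of the Jacobian ideal J(f) in C{p,q} is {p^3 - 27*p*q^2 + 3*q^2, p^2*q + p*q^2, q^3}; counting standard monomials gives mu = 7. Corank 2; j^3 = -q^3 is a perfect cube, so E-series; the 4-jet and mu = 7 give E_7.

E_7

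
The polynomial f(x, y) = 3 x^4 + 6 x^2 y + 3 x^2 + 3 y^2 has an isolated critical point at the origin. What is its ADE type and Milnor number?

Type A_1, Milnor number mu = 1.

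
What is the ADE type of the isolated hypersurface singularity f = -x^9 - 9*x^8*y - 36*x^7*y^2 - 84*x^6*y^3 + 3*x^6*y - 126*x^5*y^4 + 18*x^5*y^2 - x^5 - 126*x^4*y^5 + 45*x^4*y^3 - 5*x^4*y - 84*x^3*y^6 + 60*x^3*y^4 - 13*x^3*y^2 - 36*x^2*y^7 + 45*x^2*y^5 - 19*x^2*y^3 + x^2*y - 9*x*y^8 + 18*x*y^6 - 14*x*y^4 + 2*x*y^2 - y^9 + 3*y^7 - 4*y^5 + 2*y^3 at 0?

D_4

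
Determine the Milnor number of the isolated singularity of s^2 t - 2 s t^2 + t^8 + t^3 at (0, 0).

9

The Hessian of f at 0 is [[0, 0], [0, 0]] with rank 0, so corank 2. A Groebner basis of the Jacobian ideal J(f) in C{s,t} is {s^2/8 + t^7 - t^2/8, s^3 - t^3, s*t - t^2}; counting standard monomials gives mu = 9. Corank 2; j^3 = t*(s - t)^2 has shape L^2 M (L != M), so D-series; mu = 9 gives D_9.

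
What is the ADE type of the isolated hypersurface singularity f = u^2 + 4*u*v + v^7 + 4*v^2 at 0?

The Hessian of f at 0 is [[2, 4], [4, 8]] with rank 1, so corank 1. A Groebner basis of the Jacobian ideal J(f) in C{u,v} is {v^6, u + 2*v}; counting standard monomials gives mu = 6. Corank 1: A-series; mu = 6 gives A_6.

A_6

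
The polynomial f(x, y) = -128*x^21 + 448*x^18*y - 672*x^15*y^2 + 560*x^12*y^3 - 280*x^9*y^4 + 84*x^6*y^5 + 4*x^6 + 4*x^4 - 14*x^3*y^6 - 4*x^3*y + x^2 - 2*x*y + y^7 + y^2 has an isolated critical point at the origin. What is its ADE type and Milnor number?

The Hessian of f at 0 has rank 1. Corank 1: A-series; mu = 6 gives A_6.

Type A6, Milnor number mu = 6.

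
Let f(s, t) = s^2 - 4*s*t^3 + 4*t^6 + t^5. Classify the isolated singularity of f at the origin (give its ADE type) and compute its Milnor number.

Type A4, Milnor number mu = 4.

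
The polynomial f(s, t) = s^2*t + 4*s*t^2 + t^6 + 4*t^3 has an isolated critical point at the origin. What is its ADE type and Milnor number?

The Hessian of f at 0 has rank 0. Corank 2; j^3 = t*(s + 2*t)^2 has shape L^2 M (L != M), so D-series; mu = 7 gives D_7.

Type D7, Milnor number mu = 7.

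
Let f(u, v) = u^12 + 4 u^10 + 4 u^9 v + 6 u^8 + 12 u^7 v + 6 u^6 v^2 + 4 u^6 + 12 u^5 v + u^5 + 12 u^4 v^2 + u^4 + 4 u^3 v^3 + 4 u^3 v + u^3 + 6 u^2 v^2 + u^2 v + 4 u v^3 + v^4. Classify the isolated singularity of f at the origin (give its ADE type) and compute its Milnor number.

Type D_5, Milnor number mu = 5.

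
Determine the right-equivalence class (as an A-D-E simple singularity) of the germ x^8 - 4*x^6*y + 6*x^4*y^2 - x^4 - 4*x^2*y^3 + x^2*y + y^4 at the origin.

The Hessian of f at 0 is [[0, 0], [0, 0]] with rank 0, so corank 2. A Groebner basis of the Jacobian ideal J(f) in C{x,y} is {x^3, x^2/4 + y^3, x*y}; counting standard monomials gives mu = 5. Corank 2; j^3 = x^2*y has shape L^2 M (L != M), so D-series; mu = 5 gives D_5.

D_5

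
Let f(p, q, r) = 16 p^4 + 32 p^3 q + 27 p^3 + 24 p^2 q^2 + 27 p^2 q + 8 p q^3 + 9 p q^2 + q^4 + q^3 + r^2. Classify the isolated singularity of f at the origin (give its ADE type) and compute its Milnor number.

Type E6, Milnor number mu = 6.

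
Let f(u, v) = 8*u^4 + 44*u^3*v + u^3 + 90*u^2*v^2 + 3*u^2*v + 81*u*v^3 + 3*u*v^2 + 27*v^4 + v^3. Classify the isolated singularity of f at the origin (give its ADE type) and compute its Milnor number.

Type E7, Milnor number mu = 7.

The Hessian of f at 0 is [[0, 0], [0, 0]] with rank 0, so corank 2. A Groebner basis of the Jacobian ideal J(f) in C{u,v} is {3*u^2/4 + 3*u*v/2 + v^4 + v^3/4 + 3*v^2/4, u^3 + 15*u^2/4 + 15*u*v/2 + 9*v^3/4 + 15*v^2/4, u^2*v - 9*u^2/4 - 9*u*v/2 - 7*v^3/4 - 9*v^2/4, u^2 + u*v^2 + 2*u*v + 4*v^3/3 + v^2}; counting standard monomials gives mu = 7. Corank 2; j^3 = (u + v)^3 is a perfect cube, so E-series; the 4-jet and mu = 7 give E_7.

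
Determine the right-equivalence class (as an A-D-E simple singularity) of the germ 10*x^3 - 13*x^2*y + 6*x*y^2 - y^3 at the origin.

D_4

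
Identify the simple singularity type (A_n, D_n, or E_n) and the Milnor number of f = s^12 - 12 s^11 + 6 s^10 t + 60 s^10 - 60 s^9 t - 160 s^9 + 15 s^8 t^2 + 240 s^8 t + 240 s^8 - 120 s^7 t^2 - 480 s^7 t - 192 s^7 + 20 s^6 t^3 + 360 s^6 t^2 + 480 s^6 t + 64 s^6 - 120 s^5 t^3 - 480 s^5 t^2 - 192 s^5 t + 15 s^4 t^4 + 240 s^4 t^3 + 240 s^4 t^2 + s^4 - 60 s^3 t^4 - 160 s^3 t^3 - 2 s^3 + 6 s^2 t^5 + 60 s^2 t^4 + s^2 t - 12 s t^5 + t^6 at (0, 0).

Type D_{7}, Milnor number mu = 7.

The Hessian of f at 0 has rank 0. Corank 2; j^3 = -s^2*(2*s - t) has shape L^2 M (L != M), so D-series; mu = 7 gives D_7.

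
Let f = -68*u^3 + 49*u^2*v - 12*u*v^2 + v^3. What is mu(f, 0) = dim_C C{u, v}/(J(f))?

The Hessian of f at 0 is [[0, 0], [0, 0]] with rank 0, so corank 2. A Groebner basis of the Jacobian ideal J(f) in C{u,v} is {v^3, u^2 - 3*v^2/47, u*v - 12*v^2/47}; counting standard monomials gives mu = 4. Corank 2; j^3 = -(4*u - v)*(17*u^2 - 8*u*v + v^2) splits into three distinct lines over C (the quadratic factor has nonzero discriminant), so D_4.

4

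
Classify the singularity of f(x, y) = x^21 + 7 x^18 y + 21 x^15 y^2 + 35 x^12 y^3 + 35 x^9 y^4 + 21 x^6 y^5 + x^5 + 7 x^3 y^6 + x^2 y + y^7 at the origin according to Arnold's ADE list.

D_8

The Hessian of f at 0 has rank 0. Corank 2; j^3 = x^2*y has shape L^2 M (L != M), so D-series; mu = 8 gives D_8.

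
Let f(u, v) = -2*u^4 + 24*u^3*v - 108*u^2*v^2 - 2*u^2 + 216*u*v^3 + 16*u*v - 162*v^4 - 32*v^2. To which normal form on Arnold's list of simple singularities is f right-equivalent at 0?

The Hessian of f at 0 has rank 1. Corank 1: A-series; mu = 3 gives A_3.

A_3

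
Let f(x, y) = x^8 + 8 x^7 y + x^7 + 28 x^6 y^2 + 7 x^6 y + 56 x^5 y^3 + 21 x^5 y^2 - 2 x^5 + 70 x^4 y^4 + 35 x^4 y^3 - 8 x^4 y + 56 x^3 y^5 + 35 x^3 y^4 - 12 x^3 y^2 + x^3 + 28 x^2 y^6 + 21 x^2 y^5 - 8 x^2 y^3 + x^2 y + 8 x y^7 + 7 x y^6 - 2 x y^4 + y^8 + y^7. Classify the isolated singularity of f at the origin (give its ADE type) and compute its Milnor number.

Type D_9, Milnor number mu = 9.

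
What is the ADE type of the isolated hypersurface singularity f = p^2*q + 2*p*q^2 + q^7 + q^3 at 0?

D_{8}

The Hessian of f at 0 has rank 0. Corank 2; j^3 = q*(p + q)^2 has shape L^2 M (L != M), so D-series; mu = 8 gives D_8.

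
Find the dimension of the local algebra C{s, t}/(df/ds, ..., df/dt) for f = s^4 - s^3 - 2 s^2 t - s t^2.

5

The Hessian of f at 0 is [[0, 0], [0, 0]] with rank 0, so corank 2. A Groebner basis of the Jacobian ideal J(f) in C{s,t} is {s*t^2 - s*t/4 - t^2/4, s*t/4 + t^3 + t^2/4, s^2 + s*t}; counting standard monomials gives mu = 5. Corank 2; j^3 = -s*(s + t)^2 has shape L^2 M (L != M), so D-series; mu = 5 gives D_5.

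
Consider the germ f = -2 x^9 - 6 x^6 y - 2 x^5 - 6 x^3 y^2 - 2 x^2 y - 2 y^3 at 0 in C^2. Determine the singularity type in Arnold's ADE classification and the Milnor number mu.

Type D_4, Milnor number mu = 4.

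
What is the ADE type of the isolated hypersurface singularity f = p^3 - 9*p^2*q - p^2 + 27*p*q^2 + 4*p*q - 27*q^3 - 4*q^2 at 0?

A_2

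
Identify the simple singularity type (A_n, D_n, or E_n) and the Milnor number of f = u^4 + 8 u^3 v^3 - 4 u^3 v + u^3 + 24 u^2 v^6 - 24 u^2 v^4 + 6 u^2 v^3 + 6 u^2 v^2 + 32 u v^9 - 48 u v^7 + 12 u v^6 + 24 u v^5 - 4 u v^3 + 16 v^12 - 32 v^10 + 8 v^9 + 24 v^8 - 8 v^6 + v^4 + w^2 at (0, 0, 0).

Type E_6, Milnor number mu = 6.

The Hessian of f at 0 has rank 1. Corank 2; j^3 = u^3 is a perfect cube, so E-series; the 4-jet and mu = 6 give E_6.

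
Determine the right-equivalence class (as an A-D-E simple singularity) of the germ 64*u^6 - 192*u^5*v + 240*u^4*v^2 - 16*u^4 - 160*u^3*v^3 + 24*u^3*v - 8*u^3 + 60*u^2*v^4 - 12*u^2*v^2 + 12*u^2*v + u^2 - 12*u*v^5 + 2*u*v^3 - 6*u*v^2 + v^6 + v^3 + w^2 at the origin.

A_{2}

The Hessian of f at 0 is [[2, 0, 0], [0, 0, 0], [0, 0, 2]] with rank 2, so corank 1. A Groebner basis of the Jacobian ideal J(f) in C{u,v,w} is {v^2, u, w}; counting standard monomials gives mu = 2. Corank 1: A-series; mu = 2 gives A_2.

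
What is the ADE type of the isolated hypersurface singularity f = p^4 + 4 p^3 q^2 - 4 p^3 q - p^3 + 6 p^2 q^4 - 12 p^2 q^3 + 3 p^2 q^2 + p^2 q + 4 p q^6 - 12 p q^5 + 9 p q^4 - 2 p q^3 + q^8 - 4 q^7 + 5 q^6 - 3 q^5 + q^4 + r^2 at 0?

The Hessian of f at 0 is [[0, 0, 0], [0, 0, 0], [0, 0, 2]] with rank 1, so corank 2. A Groebner basis of the Jacobian ideal J(f) in C{p,q,r} is {p*q^2, p*q/5 + q^3, p^2 - 4*p*q/5, r}; counting standard monomials gives mu = 5. Corank 2; j^3 = -p^2*(p - q) has shape L^2 M (L != M), so D-series; mu = 5 gives D_5.

D_5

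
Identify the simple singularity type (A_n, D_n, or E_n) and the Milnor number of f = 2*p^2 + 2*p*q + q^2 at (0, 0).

The Hessian of f at 0 has rank 2. Corank 0: nondegenerate Morse point, so A_1.

Type A_{1}, Milnor number mu = 1.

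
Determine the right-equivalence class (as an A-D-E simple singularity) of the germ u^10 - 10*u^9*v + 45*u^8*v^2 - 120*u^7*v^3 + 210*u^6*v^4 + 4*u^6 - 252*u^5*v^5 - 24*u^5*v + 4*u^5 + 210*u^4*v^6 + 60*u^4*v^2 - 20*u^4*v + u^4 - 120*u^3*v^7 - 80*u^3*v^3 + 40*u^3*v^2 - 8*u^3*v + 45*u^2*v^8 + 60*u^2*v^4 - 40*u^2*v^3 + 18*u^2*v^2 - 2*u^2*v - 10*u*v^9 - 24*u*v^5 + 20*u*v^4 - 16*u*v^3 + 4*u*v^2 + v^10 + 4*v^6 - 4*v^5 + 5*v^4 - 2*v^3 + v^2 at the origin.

A_9

The Hessian of f at 0 is [[0, 0], [0, 2]] with rank 1, so corank 1. A Groebner basis of the Jacobian ideal J(f) in C{u,v} is {u^2*v^2 + 35*u^2*v/48 - 5*u^2/96 - 5*u*v^2/6 - 21*v^3/16 - 15*v^2/32 + 5*v/96, 31*u^2*v/48 - u^2/24 + u*v^3 - 2*u*v^2/3 - 9*v^3/16 - 7*v^2/16 + v/24, 7*u^2*v/48 - u^2/96 - u*v^2/6 + v^4 - v^3/16 - 3*v^2/32 + v/96, u^3 - 3*u^2*v + u^2/2 + 3*u*v^2 - u*v - v^3 + v^2/2 - v/2}; counting standard monomials gives mu = 9. Corank 1: A-series; mu = 9 gives A_9.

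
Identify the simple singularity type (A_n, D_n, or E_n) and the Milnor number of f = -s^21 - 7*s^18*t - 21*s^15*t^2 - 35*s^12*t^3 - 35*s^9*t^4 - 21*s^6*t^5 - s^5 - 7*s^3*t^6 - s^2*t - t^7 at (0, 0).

Type D_{8}, Milnor number mu = 8.

The Hessian of f at 0 has rank 0. Corank 2; j^3 = -s^2*t has shape L^2 M (L != M), so D-series; mu = 8 gives D_8.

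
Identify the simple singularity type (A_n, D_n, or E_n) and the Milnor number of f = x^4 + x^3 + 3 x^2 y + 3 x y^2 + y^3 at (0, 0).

Type E_{6}, Milnor number mu = 6.

The Hessian of f at 0 has rank 0. Corank 2; j^3 = (x + y)^3 is a perfect cube, so E-series; the 4-jet and mu = 6 give E_6.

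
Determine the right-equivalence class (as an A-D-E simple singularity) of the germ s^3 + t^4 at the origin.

The Hessian of f at 0 has rank 0. Corank 2; j^3 = s^3 is a perfect cube, so E-series; the 4-jet and mu = 6 give E_6.

E_{6}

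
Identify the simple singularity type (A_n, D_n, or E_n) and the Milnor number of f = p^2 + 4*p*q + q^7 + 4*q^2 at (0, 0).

Type A_{6}, Milnor number mu = 6.

The Hessian of f at 0 has rank 1. Corank 1: A-series; mu = 6 gives A_6.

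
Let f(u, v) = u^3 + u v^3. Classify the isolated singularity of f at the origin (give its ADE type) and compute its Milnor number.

The Hessian of f at 0 has rank 0. Corank 2; j^3 = u^3 is a perfect cube, so E-series; the 4-jet and mu = 7 give E_7.

Type E7, Milnor number mu = 7.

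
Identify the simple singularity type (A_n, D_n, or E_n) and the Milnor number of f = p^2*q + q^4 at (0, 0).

Type D_5, Milnor number mu = 5.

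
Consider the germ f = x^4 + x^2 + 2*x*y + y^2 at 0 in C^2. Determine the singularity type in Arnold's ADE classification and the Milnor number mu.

The Hessian of f at 0 is [[2, 2], [2, 2]] with rank 1, so corank 1. A Groebner basis of the Jacobian ideal J(f) in C{x,y} is {y^3, x + y}; counting standard monomials gives mu = 3. Corank 1: A-series; mu = 3 gives A_3.

Type A_{3}, Milnor number mu = 3.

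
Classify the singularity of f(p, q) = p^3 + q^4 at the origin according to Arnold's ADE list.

E6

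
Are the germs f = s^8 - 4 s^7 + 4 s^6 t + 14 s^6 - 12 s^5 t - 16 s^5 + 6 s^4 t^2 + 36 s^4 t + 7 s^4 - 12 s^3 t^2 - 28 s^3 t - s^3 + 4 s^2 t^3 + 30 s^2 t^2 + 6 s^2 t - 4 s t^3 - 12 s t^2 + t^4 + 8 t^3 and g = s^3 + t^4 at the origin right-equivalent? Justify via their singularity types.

The Hessian of f at 0 has rank 0. Corank 2; j^3 = -(s - 2*t)^3 is a perfect cube, so E-series; the 4-jet and mu = 6 give E_6. The Hessian of g at 0 has rank 0. Corank 2; j^3 = s^3 is a perfect cube, so E-series; the 4-jet and mu = 6 give E_6. Both have type E_6, hence right-equivalent.

Yes.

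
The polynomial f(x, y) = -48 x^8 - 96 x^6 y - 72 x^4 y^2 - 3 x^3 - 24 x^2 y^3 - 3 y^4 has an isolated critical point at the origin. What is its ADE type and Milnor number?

Type E_6, Milnor number mu = 6.

The Hessian of f at 0 is [[0, 0], [0, 0]] with rank 0, so corank 2. A Groebner basis of the Jacobian ideal J(f) in C{x,y} is {y^3, x^2}; counting standard monomials gives mu = 6. Corank 2; j^3 = -3*x^3 is a perfect cube, so E-series; the 4-jet and mu = 6 give E_6.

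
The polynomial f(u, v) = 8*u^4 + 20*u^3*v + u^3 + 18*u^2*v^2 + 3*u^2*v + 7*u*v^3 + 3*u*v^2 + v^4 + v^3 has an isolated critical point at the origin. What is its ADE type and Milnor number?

Type E_{7}, Milnor number mu = 7.

The Hessian of f at 0 has rank 0. Corank 2; j^3 = (u + v)^3 is a perfect cube, so E-series; the 4-jet and mu = 7 give E_7.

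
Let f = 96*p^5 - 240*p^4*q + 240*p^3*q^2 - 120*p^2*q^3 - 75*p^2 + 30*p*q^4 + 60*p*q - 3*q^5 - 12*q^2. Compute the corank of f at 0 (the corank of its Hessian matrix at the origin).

1

The Hessian at 0 is [[-150, 60], [60, -24]] of rank 1; hence corank 1.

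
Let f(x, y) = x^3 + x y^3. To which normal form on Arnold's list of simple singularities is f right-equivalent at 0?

The Hessian of f at 0 has rank 0. Corank 2; j^3 = x^3 is a perfect cube, so E-series; the 4-jet and mu = 7 give E_7.

E_7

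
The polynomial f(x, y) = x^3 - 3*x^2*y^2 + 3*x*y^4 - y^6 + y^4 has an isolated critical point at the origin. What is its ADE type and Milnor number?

Type E_6, Milnor number mu = 6.

The Hessian of f at 0 is [[0, 0], [0, 0]] with rank 0, so corank 2. A Groebner basis of the Jacobian ideal J(f) in C{x,y} is {x^3, x^2*y, -x^2/2 + x*y^2, y^3}; counting standard monomials gives mu = 6. Corank 2; j^3 = x^3 is a perfect cube, so E-series; the 4-jet and mu = 6 give E_6.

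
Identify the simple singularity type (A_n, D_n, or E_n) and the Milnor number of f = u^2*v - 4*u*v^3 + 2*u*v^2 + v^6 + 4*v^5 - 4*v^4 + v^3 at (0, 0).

Type D7, Milnor number mu = 7.

The Hessian of f at 0 has rank 0. Corank 2; j^3 = v*(u + v)^2 has shape L^2 M (L != M), so D-series; mu = 7 gives D_7.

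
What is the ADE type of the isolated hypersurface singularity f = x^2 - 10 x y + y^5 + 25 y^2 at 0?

The Hessian of f at 0 has rank 1. Corank 1: A-series; mu = 4 gives A_4.

A4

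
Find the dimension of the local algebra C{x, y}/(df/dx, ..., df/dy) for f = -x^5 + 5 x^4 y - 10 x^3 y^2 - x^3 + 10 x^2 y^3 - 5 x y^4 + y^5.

8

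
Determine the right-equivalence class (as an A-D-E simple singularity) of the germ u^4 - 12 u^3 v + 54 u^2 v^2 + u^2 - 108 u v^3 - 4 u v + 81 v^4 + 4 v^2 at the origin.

A3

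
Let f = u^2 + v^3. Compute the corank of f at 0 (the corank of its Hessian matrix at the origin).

1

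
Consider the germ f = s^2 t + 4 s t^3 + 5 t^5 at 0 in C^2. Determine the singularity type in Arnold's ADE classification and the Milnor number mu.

Type D_{6}, Milnor number mu = 6.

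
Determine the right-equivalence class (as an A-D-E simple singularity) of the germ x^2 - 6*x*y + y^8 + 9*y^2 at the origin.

The Hessian of f at 0 has rank 1. Corank 1: A-series; mu = 7 gives A_7.

A_{7}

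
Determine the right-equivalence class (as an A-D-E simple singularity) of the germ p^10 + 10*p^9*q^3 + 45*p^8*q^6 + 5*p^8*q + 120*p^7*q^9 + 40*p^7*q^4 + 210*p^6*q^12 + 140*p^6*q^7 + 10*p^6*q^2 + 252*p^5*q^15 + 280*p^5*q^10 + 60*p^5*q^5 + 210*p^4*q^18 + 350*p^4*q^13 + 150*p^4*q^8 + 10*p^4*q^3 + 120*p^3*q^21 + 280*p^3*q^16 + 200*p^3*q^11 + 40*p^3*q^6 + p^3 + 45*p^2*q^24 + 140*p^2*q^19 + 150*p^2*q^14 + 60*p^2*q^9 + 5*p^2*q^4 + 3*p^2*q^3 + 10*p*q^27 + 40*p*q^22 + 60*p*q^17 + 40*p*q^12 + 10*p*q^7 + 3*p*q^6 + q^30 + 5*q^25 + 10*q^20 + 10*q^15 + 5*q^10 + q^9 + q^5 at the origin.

E_{8}

The Hessian of f at 0 has rank 0. Corank 2; j^3 = p^3 is a perfect cube, so E-series; the 5-jet and mu = 8 give E_8.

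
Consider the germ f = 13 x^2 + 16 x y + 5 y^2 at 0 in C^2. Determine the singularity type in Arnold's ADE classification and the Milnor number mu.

The Hessian of f at 0 is [[26, 16], [16, 10]] with rank 2, so corank 0. A Groebner basis of the Jacobian ideal J(f) in C{x,y} is {x, y}; counting standard monomials gives mu = 1. Corank 0: nondegenerate Morse point, so A_1.

Type A_1, Milnor number mu = 1.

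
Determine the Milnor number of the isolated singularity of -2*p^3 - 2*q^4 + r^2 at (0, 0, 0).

The Hessian of f at 0 has rank 1. Corank 2; j^3 = -2*p^3 is a perfect cube, so E-series; the 4-jet and mu = 6 give E_6.

6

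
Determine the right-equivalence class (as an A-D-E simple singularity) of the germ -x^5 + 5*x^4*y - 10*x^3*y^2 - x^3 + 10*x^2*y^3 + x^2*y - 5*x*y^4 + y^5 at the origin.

D_6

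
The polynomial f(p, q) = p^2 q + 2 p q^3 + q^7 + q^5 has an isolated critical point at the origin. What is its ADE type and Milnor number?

Type D_{8}, Milnor number mu = 8.

The Hessian of f at 0 has rank 0. Corank 2; j^3 = p^2*q has shape L^2 M (L != M), so D-series; mu = 8 gives D_8.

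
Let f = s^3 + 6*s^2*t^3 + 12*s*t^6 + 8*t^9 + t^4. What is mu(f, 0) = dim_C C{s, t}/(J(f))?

6

The Hessian of f at 0 is [[0, 0], [0, 0]] with rank 0, so corank 2. A Groebner basis of the Jacobian ideal J(f) in C{s,t} is {t^3, s^2}; counting standard monomials gives mu = 6. Corank 2; j^3 = s^3 is a perfect cube, so E-series; the 4-jet and mu = 6 give E_6.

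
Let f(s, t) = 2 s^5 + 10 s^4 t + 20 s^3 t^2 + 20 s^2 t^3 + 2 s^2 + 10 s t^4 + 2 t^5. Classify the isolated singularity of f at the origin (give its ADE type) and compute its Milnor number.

Type A_4, Milnor number mu = 4.

The Hessian of f at 0 has rank 1. Corank 1: A-series; mu = 4 gives A_4.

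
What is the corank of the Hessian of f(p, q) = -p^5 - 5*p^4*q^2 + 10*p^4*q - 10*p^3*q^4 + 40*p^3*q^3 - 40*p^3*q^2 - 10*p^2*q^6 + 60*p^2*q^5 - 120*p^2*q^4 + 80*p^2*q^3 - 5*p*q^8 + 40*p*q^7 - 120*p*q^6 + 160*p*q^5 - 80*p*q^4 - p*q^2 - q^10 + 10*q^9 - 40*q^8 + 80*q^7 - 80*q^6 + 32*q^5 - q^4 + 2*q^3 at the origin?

Hessian at 0 has rank 0.

2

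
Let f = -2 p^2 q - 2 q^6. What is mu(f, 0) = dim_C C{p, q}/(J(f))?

The Hessian of f at 0 is [[0, 0], [0, 0]] with rank 0, so corank 2. A Groebner basis of the Jacobian ideal J(f) in C{p,q} is {p^2/6 + q^5, p^3, p*q}; counting standard monomials gives mu = 7. Corank 2; j^3 = -2*p^2*q has shape L^2 M (L != M), so D-series; mu = 7 gives D_7.

7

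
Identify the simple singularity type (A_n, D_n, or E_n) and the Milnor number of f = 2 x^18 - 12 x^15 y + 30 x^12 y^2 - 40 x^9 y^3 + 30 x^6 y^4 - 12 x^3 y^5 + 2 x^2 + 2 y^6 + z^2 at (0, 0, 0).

The Hessian of f at 0 has rank 2. Corank 1: A-series; mu = 5 gives A_5.

Type A_{5}, Milnor number mu = 5.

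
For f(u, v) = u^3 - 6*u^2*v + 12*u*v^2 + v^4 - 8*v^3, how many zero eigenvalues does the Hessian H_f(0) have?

2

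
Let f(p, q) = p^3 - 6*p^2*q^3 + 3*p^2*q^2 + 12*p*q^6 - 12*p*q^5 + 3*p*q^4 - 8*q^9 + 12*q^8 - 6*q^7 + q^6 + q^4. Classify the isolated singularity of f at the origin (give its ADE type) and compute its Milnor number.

The Hessian of f at 0 has rank 0. Corank 2; j^3 = p^3 is a perfect cube, so E-series; the 4-jet and mu = 6 give E_6.

Type E6, Milnor number mu = 6.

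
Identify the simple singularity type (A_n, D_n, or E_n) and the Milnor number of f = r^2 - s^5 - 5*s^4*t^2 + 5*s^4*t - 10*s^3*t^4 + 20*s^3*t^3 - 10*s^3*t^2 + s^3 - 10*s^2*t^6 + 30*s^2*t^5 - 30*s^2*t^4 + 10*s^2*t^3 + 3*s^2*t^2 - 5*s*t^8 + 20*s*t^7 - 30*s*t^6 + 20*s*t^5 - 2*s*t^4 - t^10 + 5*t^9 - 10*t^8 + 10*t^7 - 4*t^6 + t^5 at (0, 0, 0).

The Hessian of f at 0 has rank 1. Corank 2; j^3 = s^3 is a perfect cube, so E-series; the 5-jet and mu = 8 give E_8.

Type E_{8}, Milnor number mu = 8.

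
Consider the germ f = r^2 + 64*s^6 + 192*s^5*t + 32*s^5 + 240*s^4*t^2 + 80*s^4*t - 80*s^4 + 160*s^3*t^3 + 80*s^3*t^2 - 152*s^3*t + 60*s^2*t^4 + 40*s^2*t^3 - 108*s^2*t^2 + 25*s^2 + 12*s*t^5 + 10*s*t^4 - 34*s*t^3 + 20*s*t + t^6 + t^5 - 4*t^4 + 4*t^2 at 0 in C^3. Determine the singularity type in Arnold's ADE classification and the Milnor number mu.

Type A4, Milnor number mu = 4.

The Hessian of f at 0 has rank 2. Corank 1: A-series; mu = 4 gives A_4.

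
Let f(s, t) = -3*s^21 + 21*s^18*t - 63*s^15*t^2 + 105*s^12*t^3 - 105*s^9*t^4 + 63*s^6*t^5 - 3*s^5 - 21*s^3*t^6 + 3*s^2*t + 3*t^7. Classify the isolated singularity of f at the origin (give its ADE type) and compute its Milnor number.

Type D_8, Milnor number mu = 8.

The Hessian of f at 0 has rank 0. Corank 2; j^3 = 3*s^2*t has shape L^2 M (L != M), so D-series; mu = 8 gives D_8.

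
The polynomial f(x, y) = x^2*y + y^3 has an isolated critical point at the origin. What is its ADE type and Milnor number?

Type D4, Milnor number mu = 4.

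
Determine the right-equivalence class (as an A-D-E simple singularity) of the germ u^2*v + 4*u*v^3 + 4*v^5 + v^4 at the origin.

The Hessian of f at 0 has rank 0. Corank 2; j^3 = u^2*v has shape L^2 M (L != M), so D-series; mu = 5 gives D_5.

D_5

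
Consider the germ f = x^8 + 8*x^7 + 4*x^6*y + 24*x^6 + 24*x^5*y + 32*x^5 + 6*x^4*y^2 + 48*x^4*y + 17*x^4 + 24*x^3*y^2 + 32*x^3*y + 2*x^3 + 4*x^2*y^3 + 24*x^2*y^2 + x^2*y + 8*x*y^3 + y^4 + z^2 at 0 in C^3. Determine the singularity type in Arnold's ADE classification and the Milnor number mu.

The Hessian of f at 0 has rank 1. Corank 2; j^3 = x^2*(2*x + y) has shape L^2 M (L != M), so D-series; mu = 5 gives D_5.

Type D_{5}, Milnor number mu = 5.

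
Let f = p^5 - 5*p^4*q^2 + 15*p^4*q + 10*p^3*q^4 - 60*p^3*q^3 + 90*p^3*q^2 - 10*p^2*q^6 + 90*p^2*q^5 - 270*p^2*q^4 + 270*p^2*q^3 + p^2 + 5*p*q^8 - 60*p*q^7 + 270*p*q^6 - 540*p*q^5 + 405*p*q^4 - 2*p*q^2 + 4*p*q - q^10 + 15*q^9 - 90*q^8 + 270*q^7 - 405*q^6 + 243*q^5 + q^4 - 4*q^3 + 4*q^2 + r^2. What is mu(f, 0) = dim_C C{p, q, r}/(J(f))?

4

The Hessian of f at 0 is [[2, 4, 0], [4, 8, 0], [0, 0, 2]] with rank 2, so corank 1. A Groebner basis of the Jacobian ideal J(f) in C{p,q,r} is {p^2 + 4*p*q + 4*p + 8*q, -p + q^2 - 2*q, r}; counting standard monomials gives mu = 4. Corank 1: A-series; mu = 4 gives A_4.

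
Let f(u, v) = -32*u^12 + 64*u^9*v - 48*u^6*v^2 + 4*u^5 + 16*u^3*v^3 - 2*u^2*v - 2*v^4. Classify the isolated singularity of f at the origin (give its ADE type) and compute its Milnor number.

Type D_5, Milnor number mu = 5.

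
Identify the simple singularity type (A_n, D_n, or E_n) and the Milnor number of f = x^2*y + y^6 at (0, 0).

Type D7, Milnor number mu = 7.

The Hessian of f at 0 is [[0, 0], [0, 0]] with rank 0, so corank 2. A Groebner basis of the Jacobian ideal J(f) in C{x,y} is {x^2/6 + y^5, x^3, x*y}; counting standard monomials gives mu = 7. Corank 2; j^3 = x^2*y has shape L^2 M (L != M), so D-series; mu = 7 gives D_7.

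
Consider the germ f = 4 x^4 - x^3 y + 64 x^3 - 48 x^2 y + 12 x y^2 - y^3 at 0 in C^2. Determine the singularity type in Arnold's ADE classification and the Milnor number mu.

The Hessian of f at 0 has rank 0. Corank 2; j^3 = (4*x - y)^3 is a perfect cube, so E-series; the 4-jet and mu = 7 give E_7.

Type E7, Milnor number mu = 7.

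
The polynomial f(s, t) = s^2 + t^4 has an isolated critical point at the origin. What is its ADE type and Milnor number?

Type A_3, Milnor number mu = 3.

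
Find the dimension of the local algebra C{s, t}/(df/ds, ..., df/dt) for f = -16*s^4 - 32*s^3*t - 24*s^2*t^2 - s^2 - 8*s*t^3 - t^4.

The Hessian of f at 0 is [[-2, 0], [0, 0]] with rank 1, so corank 1. A Groebner basis of the Jacobian ideal J(f) in C{s,t} is {t^3, s}; counting standard monomials gives mu = 3. Corank 1: A-series; mu = 3 gives A_3.

3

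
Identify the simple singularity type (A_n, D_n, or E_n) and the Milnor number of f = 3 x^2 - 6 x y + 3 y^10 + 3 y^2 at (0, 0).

Type A9, Milnor number mu = 9.

The Hessian of f at 0 is [[6, -6], [-6, 6]] with rank 1, so corank 1. A Groebner basis of the Jacobian ideal J(f) in C{x,y} is {y^9, x - y}; counting standard monomials gives mu = 9. Corank 1: A-series; mu = 9 gives A_9.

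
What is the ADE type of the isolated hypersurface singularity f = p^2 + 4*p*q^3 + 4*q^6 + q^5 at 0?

The Hessian of f at 0 has rank 1. Corank 1: A-series; mu = 4 gives A_4.

A_{4}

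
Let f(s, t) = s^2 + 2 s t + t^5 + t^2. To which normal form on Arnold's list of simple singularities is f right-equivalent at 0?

A_4

The Hessian of f at 0 has rank 1. Corank 1: A-series; mu = 4 gives A_4.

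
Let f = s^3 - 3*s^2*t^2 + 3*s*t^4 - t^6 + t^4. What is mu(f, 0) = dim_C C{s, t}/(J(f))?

The Hessian of f at 0 has rank 0. Corank 2; j^3 = s^3 is a perfect cube, so E-series; the 4-jet and mu = 6 give E_6.

6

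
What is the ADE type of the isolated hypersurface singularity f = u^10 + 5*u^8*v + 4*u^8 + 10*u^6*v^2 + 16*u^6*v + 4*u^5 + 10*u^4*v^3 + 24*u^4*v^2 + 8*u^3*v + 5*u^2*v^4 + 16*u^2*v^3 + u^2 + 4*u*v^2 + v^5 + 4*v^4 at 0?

The Hessian of f at 0 has rank 1. Corank 1: A-series; mu = 4 gives A_4.

A_4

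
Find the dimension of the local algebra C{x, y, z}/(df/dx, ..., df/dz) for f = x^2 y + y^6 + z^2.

The Hessian of f at 0 is [[0, 0, 0], [0, 0, 0], [0, 0, 2]] with rank 1, so corank 2. A Groebner basis of the Jacobian ideal J(f) in C{x,y,z} is {x^2/6 + y^5, x^3, x*y, z}; counting standard monomials gives mu = 7. Corank 2; j^3 = x^2*y has shape L^2 M (L != M), so D-series; mu = 7 gives D_7.

7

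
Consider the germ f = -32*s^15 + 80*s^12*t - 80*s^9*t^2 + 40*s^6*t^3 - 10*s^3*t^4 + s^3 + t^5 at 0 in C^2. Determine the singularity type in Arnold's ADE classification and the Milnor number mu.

Type E_8, Milnor number mu = 8.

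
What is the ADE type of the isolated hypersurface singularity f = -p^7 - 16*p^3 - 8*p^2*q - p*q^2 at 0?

D_{8}

The Hessian of f at 0 is [[0, 0], [0, 0]] with rank 0, so corank 2. A Groebner basis of the Jacobian ideal J(f) in C{p,q} is {16384*p*q/7 + q^6 + 4096*q^2/7, p*q^2 + q^3/4, p^2 + p*q/4}; counting standard monomials gives mu = 8. Corank 2; j^3 = -p*(4*p + q)^2 has shape L^2 M (L != M), so D-series; mu = 8 gives D_8.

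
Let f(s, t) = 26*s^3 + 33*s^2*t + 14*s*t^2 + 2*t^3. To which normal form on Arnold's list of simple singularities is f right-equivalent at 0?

The Hessian of f at 0 has rank 0. Corank 2; j^3 = (2*s + t)*(13*s^2 + 10*s*t + 2*t^2) splits into three distinct lines over C (the quadratic factor has nonzero discriminant), so D_4.

D_{4}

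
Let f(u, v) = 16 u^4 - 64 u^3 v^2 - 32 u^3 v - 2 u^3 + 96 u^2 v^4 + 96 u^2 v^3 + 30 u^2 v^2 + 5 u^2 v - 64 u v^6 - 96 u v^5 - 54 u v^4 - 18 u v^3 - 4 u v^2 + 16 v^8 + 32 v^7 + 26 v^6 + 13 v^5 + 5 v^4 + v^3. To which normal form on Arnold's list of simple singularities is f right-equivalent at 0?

D5

The Hessian of f at 0 is [[0, 0], [0, 0]] with rank 0, so corank 2. A Groebner basis of the Jacobian ideal J(f) in C{u,v} is {u*v^2 + u*v/7 - v^2/7, u*v/7 + v^3 - v^2/7, u^2 - 10*u*v/7 + 3*v^2/7}; counting standard monomials gives mu = 5. Corank 2; j^3 = -(u - v)^2*(2*u - v) has shape L^2 M (L != M), so D-series; mu = 5 gives D_5.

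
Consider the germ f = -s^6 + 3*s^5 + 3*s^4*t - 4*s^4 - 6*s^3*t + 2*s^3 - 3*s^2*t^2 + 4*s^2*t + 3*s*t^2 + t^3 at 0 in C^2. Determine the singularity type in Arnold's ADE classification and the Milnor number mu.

Type D_4, Milnor number mu = 4.

The Hessian of f at 0 has rank 0. Corank 2; j^3 = (s + t)*(2*s^2 + 2*s*t + t^2) splits into three distinct lines over C (the quadratic factor has nonzero discriminant), so D_4.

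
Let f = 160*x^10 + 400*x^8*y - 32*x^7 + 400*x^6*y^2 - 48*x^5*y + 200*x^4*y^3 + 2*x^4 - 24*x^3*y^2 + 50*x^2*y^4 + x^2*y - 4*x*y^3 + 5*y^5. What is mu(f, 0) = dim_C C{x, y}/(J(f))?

6

The Hessian of f at 0 is [[0, 0], [0, 0]] with rank 0, so corank 2. A Groebner basis of the Jacobian ideal J(f) in C{x,y} is {x^3, x^2*y, 2*x^2 + x*y^2, -x*y/2 + y^3}; counting standard monomials gives mu = 6. Corank 2; j^3 = x^2*y has shape L^2 M (L != M), so D-series; mu = 6 gives D_6.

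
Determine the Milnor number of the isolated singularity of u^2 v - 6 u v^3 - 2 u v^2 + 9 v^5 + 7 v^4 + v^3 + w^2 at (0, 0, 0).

5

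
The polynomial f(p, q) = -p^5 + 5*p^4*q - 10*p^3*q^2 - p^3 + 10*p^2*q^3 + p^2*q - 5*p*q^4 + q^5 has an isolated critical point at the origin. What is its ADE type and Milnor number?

Type D_{6}, Milnor number mu = 6.

The Hessian of f at 0 is [[0, 0], [0, 0]] with rank 0, so corank 2. A Groebner basis of the Jacobian ideal J(f) in C{p,q} is {p*q/5 + q^4, p*q^2, p^2 - p*q}; counting standard monomials gives mu = 6. Corank 2; j^3 = -p^2*(p - q) has shape L^2 M (L != M), so D-series; mu = 6 gives D_6.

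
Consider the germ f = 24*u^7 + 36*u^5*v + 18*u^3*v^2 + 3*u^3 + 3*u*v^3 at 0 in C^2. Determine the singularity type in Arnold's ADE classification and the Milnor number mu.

Type E_7, Milnor number mu = 7.

The Hessian of f at 0 has rank 0. Corank 2; j^3 = 3*u^3 is a perfect cube, so E-series; the 4-jet and mu = 7 give E_7.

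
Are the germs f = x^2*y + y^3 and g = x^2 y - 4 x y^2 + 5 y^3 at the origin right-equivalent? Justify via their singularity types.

Yes.

The Hessian of f at 0 has rank 0. Corank 2; j^3 = y*(x^2 + y^2) splits into three distinct lines over C (the quadratic factor has nonzero discriminant), so D_4. The Hessian of g at 0 has rank 0. Corank 2; j^3 = y*(x^2 - 4*x*y + 5*y^2) splits into three distinct lines over C (the quadratic factor has nonzero discriminant), so D_4. Both have type D_4, hence right-equivalent.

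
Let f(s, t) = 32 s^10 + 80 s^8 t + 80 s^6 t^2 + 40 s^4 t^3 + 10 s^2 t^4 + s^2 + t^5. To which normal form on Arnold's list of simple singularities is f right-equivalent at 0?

A4

The Hessian of f at 0 has rank 1. Corank 1: A-series; mu = 4 gives A_4.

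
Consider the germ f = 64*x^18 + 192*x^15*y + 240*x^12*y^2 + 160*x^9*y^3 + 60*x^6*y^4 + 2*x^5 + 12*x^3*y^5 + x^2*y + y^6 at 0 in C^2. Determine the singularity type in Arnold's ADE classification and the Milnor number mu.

The Hessian of f at 0 has rank 0. Corank 2; j^3 = x^2*y has shape L^2 M (L != M), so D-series; mu = 7 gives D_7.

Type D_{7}, Milnor number mu = 7.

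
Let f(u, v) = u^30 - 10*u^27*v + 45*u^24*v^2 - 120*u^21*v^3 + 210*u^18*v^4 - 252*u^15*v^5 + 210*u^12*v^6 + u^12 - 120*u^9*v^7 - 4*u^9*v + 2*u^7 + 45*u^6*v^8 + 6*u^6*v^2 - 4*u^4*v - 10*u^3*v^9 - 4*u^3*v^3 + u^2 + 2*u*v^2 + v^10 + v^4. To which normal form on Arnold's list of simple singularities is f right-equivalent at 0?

The Hessian of f at 0 has rank 1. Corank 1: A-series; mu = 9 gives A_9.

A_{9}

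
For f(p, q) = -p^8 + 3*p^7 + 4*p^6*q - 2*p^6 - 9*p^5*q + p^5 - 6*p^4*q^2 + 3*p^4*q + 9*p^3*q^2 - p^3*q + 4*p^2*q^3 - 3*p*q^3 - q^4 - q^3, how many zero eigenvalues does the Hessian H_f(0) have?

2

The Hessian at 0 is [[0, 0], [0, 0]] of rank 0; hence corank 2.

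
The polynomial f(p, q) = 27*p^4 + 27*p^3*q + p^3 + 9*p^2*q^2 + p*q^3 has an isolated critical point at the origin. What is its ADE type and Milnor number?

Type E_7, Milnor number mu = 7.

The Hessian of f at 0 has rank 0. Corank 2; j^3 = p^3 is a perfect cube, so E-series; the 4-jet and mu = 7 give E_7.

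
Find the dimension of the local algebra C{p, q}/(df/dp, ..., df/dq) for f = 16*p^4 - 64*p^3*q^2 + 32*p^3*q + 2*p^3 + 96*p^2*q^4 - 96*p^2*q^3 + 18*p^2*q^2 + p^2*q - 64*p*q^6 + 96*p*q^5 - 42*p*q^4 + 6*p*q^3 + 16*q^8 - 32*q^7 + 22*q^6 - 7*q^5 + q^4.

5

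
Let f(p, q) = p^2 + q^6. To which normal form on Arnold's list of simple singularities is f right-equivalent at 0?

The Hessian of f at 0 has rank 1. Corank 1: A-series; mu = 5 gives A_5.

A_5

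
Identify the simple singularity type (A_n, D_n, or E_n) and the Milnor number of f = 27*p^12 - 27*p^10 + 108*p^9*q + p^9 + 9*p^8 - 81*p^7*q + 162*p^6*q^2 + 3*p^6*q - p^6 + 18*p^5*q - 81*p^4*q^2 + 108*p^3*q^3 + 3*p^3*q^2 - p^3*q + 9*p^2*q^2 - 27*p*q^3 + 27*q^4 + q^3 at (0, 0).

Type E7, Milnor number mu = 7.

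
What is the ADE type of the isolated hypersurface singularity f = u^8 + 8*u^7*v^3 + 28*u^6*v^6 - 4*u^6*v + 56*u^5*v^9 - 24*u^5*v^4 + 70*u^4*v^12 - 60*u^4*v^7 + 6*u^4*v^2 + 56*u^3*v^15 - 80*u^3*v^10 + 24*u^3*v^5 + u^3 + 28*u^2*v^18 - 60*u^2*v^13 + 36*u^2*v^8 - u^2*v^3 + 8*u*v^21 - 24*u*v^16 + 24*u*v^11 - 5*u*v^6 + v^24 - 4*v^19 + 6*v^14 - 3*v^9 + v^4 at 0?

The Hessian of f at 0 has rank 0. Corank 2; j^3 = u^3 is a perfect cube, so E-series; the 4-jet and mu = 6 give E_6.

E_6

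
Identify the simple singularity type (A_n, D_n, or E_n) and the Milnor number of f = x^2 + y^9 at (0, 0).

The Hessian of f at 0 has rank 1. Corank 1: A-series; mu = 8 gives A_8.

Type A_{8}, Milnor number mu = 8.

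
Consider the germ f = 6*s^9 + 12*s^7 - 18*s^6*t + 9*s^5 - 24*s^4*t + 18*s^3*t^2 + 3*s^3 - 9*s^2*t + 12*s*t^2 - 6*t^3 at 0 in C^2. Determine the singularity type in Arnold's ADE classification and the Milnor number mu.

Type D_4, Milnor number mu = 4.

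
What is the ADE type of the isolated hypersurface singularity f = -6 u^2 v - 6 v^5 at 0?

D6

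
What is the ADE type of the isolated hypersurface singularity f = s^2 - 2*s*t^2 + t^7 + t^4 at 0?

A_{6}

The Hessian of f at 0 has rank 1. Corank 1: A-series; mu = 6 gives A_6.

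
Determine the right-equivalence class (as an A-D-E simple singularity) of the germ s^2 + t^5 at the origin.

A_{4}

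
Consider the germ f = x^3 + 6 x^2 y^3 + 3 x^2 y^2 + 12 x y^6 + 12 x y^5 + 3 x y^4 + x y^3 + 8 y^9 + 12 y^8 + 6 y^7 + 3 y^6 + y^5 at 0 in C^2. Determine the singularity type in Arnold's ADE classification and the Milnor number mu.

Type E_7, Milnor number mu = 7.

The Hessian of f at 0 has rank 0. Corank 2; j^3 = x^3 is a perfect cube, so E-series; the 4-jet and mu = 7 give E_7.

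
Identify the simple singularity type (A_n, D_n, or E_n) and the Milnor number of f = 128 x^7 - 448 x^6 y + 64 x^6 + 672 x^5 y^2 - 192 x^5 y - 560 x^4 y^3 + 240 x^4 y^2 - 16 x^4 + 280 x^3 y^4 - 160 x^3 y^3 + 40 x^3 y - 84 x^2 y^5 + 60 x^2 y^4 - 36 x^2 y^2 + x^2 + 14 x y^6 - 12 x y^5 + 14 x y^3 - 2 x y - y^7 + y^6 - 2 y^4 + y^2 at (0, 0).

Type A_{6}, Milnor number mu = 6.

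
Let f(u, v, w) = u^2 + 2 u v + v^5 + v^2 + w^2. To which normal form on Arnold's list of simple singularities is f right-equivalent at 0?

The Hessian of f at 0 is [[2, 2, 0], [2, 2, 0], [0, 0, 2]] with rank 2, so corank 1. A Groebner basis of the Jacobian ideal J(f) in C{u,v,w} is {v^4, u + v, w}; counting standard monomials gives mu = 4. Corank 1: A-series; mu = 4 gives A_4.

A4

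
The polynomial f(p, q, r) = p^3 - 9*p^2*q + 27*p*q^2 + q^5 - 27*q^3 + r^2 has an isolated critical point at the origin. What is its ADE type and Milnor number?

The Hessian of f at 0 is [[0, 0, 0], [0, 0, 0], [0, 0, 2]] with rank 1, so corank 2. A Groebner basis of the Jacobian ideal J(f) in C{p,q,r} is {q^4, p^2 - 6*p*q + 9*q^2, r}; counting standard monomials gives mu = 8. Corank 2; j^3 = (p - 3*q)^3 is a perfect cube, so E-series; the 5-jet and mu = 8 give E_8.

Type E_{8}, Milnor number mu = 8.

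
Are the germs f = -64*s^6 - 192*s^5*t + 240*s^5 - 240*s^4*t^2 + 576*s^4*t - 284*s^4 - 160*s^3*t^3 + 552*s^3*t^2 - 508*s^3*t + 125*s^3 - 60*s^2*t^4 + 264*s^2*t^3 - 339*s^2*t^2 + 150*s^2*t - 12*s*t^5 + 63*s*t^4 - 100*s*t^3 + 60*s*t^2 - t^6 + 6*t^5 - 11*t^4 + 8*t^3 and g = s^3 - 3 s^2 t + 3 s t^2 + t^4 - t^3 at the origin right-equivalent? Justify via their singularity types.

Yes.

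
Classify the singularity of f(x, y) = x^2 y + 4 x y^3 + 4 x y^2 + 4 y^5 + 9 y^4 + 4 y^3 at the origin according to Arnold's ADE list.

D_{5}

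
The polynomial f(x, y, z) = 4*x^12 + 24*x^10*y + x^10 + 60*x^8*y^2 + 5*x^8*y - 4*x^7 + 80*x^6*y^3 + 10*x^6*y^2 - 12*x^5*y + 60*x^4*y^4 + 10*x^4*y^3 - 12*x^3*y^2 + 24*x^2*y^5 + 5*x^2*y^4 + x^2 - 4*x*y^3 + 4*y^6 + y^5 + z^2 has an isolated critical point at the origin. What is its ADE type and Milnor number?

Type A_{4}, Milnor number mu = 4.

The Hessian of f at 0 has rank 2. Corank 1: A-series; mu = 4 gives A_4.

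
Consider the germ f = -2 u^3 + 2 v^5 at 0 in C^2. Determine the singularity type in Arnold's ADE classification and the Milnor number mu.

The Hessian of f at 0 is [[0, 0], [0, 0]] with rank 0, so corank 2. A Groebner basis of the Jacobian ideal J(f) in C{u,v} is {v^4, u^2}; counting standard monomials gives mu = 8. Corank 2; j^3 = -2*u^3 is a perfect cube, so E-series; the 5-jet and mu = 8 give E_8.

Type E8, Milnor number mu = 8.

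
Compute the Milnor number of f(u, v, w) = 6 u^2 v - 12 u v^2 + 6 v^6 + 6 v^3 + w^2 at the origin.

7

The Hessian of f at 0 has rank 1. Corank 2; j^3 = 6*v*(u - v)^2 has shape L^2 M (L != M), so D-series; mu = 7 gives D_7.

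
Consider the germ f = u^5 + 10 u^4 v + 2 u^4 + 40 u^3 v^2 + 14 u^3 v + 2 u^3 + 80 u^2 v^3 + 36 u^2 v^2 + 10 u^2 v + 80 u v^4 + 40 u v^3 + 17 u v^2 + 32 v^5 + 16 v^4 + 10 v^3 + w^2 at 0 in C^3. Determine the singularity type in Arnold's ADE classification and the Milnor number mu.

Type D_{4}, Milnor number mu = 4.

The Hessian of f at 0 is [[0, 0, 0], [0, 0, 0], [0, 0, 2]] with rank 1, so corank 2. A Groebner basis of the Jacobian ideal J(f) in C{u,v,w} is {v^3, u^2 - 11*v^2/2, u*v + 5*v^2/2, w}; counting standard monomials gives mu = 4. Corank 2; j^3 = (u + 2*v)*(2*u^2 + 6*u*v + 5*v^2) splits into three distinct lines over C (the quadratic factor has nonzero discriminant), so D_4.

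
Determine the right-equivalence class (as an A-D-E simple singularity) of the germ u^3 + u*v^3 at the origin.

E_{7}

The Hessian of f at 0 is [[0, 0], [0, 0]] with rank 0, so corank 2. A Groebner basis of the Jacobian ideal J(f) in C{u,v} is {u^3, u*v^2, 3*u^2 + v^3}; counting standard monomials gives mu = 7. Corank 2; j^3 = u^3 is a perfect cube, so E-series; the 4-jet and mu = 7 give E_7.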